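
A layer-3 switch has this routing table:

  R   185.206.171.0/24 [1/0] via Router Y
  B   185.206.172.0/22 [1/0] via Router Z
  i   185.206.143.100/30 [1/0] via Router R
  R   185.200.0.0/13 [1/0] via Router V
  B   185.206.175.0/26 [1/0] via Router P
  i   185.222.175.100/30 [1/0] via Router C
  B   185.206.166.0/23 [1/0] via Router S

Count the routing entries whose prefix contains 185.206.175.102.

Prefixes containing 185.206.175.102:
  185.200.0.0/13 (185.200.0.0 - 185.207.255.255)
  185.206.172.0/22 (185.206.172.0 - 185.206.175.255)
Total matching entries: 2.

2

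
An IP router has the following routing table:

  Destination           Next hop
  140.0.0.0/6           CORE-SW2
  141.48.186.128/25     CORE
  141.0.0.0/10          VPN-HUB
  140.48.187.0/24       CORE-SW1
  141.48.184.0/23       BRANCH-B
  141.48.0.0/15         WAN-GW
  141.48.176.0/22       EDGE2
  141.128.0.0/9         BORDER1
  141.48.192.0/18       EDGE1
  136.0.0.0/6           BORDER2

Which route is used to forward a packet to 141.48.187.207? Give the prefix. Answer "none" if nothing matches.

Entries matching 141.48.187.207:
  140.0.0.0/6 (140.0.0.0 - 143.255.255.255)
  141.0.0.0/10 (141.0.0.0 - 141.63.255.255)
  141.48.0.0/15 (141.48.0.0 - 141.49.255.255)
Most specific is 141.48.0.0/15.

141.48.0.0/15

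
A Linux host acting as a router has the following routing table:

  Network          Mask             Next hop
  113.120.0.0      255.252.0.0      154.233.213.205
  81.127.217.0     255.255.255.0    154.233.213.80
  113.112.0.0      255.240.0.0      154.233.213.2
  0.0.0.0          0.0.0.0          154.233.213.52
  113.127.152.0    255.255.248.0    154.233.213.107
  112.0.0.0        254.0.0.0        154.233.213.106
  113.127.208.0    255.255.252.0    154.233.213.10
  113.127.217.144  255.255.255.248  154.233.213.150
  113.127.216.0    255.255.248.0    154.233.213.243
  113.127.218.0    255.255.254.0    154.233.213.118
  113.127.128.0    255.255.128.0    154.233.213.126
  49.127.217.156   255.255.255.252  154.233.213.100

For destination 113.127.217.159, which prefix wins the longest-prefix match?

113.127.216.0/21

Entries matching 113.127.217.159:
  0.0.0.0/0 (default, matches everything)
  112.0.0.0/7 (112.0.0.0 - 113.255.255.255)
  113.112.0.0/12 (113.112.0.0 - 113.127.255.255)
  113.127.128.0/17 (113.127.128.0 - 113.127.255.255)
  113.127.216.0/21 (113.127.216.0 - 113.127.223.255)
Most specific is 113.127.216.0/21.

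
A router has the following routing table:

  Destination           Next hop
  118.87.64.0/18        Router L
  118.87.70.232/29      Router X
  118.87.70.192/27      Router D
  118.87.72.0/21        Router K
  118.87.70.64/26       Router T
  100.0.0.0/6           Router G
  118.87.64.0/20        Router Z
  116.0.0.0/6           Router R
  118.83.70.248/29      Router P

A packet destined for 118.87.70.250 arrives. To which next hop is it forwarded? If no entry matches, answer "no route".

Router Z

Routes whose prefix contains 118.87.70.250:
  116.0.0.0/6 (116.0.0.0 - 119.255.255.255) -> Router R
  118.87.64.0/18 (118.87.64.0 - 118.87.127.255) -> Router L
  118.87.64.0/20 (118.87.64.0 - 118.87.79.255) -> Router Z
More-specific entries that do NOT match:
  118.87.70.232/29 (118.87.70.232 - 118.87.70.239) does not contain 118.87.70.250
  118.83.70.248/29 (118.83.70.248 - 118.83.70.255) does not contain 118.87.70.250
  118.87.70.192/27 (118.87.70.192 - 118.87.70.223) does not contain 118.87.70.250
  118.87.70.64/26 (118.87.70.64 - 118.87.70.127) does not contain 118.87.70.250
  118.87.72.0/21 (118.87.72.0 - 118.87.79.255) does not contain 118.87.70.250
Longest matching prefix is /20 -> next hop Router Z.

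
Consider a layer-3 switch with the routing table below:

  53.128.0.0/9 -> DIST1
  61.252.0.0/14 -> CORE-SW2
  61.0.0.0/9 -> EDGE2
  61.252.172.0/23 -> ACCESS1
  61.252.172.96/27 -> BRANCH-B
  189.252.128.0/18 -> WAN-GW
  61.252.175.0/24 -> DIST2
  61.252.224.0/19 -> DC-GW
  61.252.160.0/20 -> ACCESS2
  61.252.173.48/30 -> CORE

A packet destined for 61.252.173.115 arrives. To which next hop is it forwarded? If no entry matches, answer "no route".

ACCESS1

Routes whose prefix contains 61.252.173.115:
  61.252.0.0/14 (61.252.0.0 - 61.255.255.255) -> CORE-SW2
  61.252.160.0/20 (61.252.160.0 - 61.252.175.255) -> ACCESS2
  61.252.172.0/23 (61.252.172.0 - 61.252.173.255) -> ACCESS1
More-specific entries that do NOT match:
  61.252.173.48/30 (61.252.173.48 - 61.252.173.51) does not contain 61.252.173.115
  61.252.172.96/27 (61.252.172.96 - 61.252.172.127) does not contain 61.252.173.115
  61.252.175.0/24 (61.252.175.0 - 61.252.175.255) does not contain 61.252.173.115
Longest matching prefix is /23 -> next hop ACCESS1.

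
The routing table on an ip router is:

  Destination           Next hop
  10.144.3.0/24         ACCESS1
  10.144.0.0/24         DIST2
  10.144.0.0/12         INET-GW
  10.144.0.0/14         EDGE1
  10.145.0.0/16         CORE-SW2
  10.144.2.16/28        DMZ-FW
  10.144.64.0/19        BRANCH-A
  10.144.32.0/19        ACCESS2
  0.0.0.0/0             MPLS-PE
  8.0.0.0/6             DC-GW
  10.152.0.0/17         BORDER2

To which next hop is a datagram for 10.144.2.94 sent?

Routes whose prefix contains 10.144.2.94:
  0.0.0.0/0 (default, matches everything) -> MPLS-PE
  8.0.0.0/6 (8.0.0.0 - 11.255.255.255) -> DC-GW
  10.144.0.0/12 (10.144.0.0 - 10.159.255.255) -> INET-GW
  10.144.0.0/14 (10.144.0.0 - 10.147.255.255) -> EDGE1
More-specific entries that do NOT match:
  10.144.2.16/28 (10.144.2.16 - 10.144.2.31) does not contain 10.144.2.94
  10.144.3.0/24 (10.144.3.0 - 10.144.3.255) does not contain 10.144.2.94
  10.144.0.0/24 (10.144.0.0 - 10.144.0.255) does not contain 10.144.2.94
  10.144.64.0/19 (10.144.64.0 - 10.144.95.255) does not contain 10.144.2.94
  10.144.32.0/19 (10.144.32.0 - 10.144.63.255) does not contain 10.144.2.94
  10.152.0.0/17 (10.152.0.0 - 10.152.127.255) does not contain 10.144.2.94
  10.145.0.0/16 (10.145.0.0 - 10.145.255.255) does not contain 10.144.2.94
Longest matching prefix is /14 -> next hop EDGE1.

EDGE1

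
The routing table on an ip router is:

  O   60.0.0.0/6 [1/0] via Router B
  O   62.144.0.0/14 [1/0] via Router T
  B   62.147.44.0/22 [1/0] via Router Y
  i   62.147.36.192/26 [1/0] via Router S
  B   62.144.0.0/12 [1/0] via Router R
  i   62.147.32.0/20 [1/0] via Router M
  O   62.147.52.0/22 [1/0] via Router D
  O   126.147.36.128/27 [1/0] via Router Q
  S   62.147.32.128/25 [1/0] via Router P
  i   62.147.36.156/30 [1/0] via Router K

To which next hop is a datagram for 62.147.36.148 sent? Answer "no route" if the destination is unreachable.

Router M

Routes whose prefix contains 62.147.36.148:
  60.0.0.0/6 (60.0.0.0 - 63.255.255.255) -> Router B
  62.144.0.0/12 (62.144.0.0 - 62.159.255.255) -> Router R
  62.144.0.0/14 (62.144.0.0 - 62.147.255.255) -> Router T
  62.147.32.0/20 (62.147.32.0 - 62.147.47.255) -> Router M
More-specific entries that do NOT match:
  62.147.36.156/30 (62.147.36.156 - 62.147.36.159) does not contain 62.147.36.148
  126.147.36.128/27 (126.147.36.128 - 126.147.36.159) does not contain 62.147.36.148
  62.147.36.192/26 (62.147.36.192 - 62.147.36.255) does not contain 62.147.36.148
  62.147.32.128/25 (62.147.32.128 - 62.147.32.255) does not contain 62.147.36.148
  62.147.44.0/22 (62.147.44.0 - 62.147.47.255) does not contain 62.147.36.148
  62.147.52.0/22 (62.147.52.0 - 62.147.55.255) does not contain 62.147.36.148
Longest matching prefix is /20 -> next hop Router M.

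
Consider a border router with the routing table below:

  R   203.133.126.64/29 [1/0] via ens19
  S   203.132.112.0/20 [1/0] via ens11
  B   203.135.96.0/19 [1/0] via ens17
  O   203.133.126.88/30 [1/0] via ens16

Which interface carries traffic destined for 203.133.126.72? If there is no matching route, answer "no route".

No entry's prefix contains 203.133.126.72; there is no default route.

no route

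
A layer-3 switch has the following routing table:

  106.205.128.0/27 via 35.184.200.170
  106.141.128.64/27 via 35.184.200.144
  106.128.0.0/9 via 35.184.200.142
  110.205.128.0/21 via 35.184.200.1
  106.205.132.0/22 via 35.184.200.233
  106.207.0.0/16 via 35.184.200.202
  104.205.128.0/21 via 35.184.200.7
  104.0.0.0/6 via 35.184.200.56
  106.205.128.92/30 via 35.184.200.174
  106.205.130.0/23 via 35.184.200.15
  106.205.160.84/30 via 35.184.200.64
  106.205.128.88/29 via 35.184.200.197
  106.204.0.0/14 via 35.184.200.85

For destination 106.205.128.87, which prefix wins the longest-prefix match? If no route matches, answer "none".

Entries matching 106.205.128.87:
  104.0.0.0/6 (104.0.0.0 - 107.255.255.255)
  106.128.0.0/9 (106.128.0.0 - 106.255.255.255)
  106.204.0.0/14 (106.204.0.0 - 106.207.255.255)
Most specific is 106.204.0.0/14.

106.204.0.0/14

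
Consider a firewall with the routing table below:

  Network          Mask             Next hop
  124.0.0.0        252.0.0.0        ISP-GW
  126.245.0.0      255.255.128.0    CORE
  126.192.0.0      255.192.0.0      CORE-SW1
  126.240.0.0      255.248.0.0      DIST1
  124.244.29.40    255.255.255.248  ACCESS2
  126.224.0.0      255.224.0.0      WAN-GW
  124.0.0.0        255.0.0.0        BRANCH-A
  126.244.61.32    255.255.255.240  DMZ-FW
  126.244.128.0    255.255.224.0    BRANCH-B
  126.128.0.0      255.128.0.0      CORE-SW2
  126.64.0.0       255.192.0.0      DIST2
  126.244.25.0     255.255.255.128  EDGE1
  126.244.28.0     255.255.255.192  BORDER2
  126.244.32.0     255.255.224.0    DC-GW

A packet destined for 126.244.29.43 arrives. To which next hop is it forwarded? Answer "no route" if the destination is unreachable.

DIST1

Routes whose prefix contains 126.244.29.43:
  124.0.0.0/6 (124.0.0.0 - 127.255.255.255) -> ISP-GW
  126.128.0.0/9 (126.128.0.0 - 126.255.255.255) -> CORE-SW2
  126.192.0.0/10 (126.192.0.0 - 126.255.255.255) -> CORE-SW1
  126.224.0.0/11 (126.224.0.0 - 126.255.255.255) -> WAN-GW
  126.240.0.0/13 (126.240.0.0 - 126.247.255.255) -> DIST1
More-specific entries that do NOT match:
  124.244.29.40/29 (124.244.29.40 - 124.244.29.47) does not contain 126.244.29.43
  126.244.61.32/28 (126.244.61.32 - 126.244.61.47) does not contain 126.244.29.43
  126.244.28.0/26 (126.244.28.0 - 126.244.28.63) does not contain 126.244.29.43
  126.244.25.0/25 (126.244.25.0 - 126.244.25.127) does not contain 126.244.29.43
  126.244.128.0/19 (126.244.128.0 - 126.244.159.255) does not contain 126.244.29.43
  126.244.32.0/19 (126.244.32.0 - 126.244.63.255) does not contain 126.244.29.43
  126.245.0.0/17 (126.245.0.0 - 126.245.127.255) does not contain 126.244.29.43
Longest matching prefix is /13 -> next hop DIST1.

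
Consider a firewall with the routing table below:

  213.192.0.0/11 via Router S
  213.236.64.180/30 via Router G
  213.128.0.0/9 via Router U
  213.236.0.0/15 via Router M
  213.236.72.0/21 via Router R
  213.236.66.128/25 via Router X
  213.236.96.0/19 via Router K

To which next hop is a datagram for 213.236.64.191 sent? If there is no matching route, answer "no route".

Router M

Routes whose prefix contains 213.236.64.191:
  213.128.0.0/9 (213.128.0.0 - 213.255.255.255) -> Router U
  213.236.0.0/15 (213.236.0.0 - 213.237.255.255) -> Router M
More-specific entries that do NOT match:
  213.236.64.180/30 (213.236.64.180 - 213.236.64.183) does not contain 213.236.64.191
  213.236.66.128/25 (213.236.66.128 - 213.236.66.255) does not contain 213.236.64.191
  213.236.72.0/21 (213.236.72.0 - 213.236.79.255) does not contain 213.236.64.191
  213.236.96.0/19 (213.236.96.0 - 213.236.127.255) does not contain 213.236.64.191
Longest matching prefix is /15 -> next hop Router M.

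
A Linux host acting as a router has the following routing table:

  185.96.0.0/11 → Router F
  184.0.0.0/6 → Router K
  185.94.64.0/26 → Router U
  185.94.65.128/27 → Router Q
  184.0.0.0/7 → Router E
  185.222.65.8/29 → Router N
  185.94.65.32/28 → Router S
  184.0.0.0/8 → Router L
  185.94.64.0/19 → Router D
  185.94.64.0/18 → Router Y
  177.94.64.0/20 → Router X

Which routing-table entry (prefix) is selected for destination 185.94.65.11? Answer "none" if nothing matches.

185.94.64.0/19

Entries matching 185.94.65.11:
  184.0.0.0/6 (184.0.0.0 - 187.255.255.255)
  184.0.0.0/7 (184.0.0.0 - 185.255.255.255)
  185.94.64.0/18 (185.94.64.0 - 185.94.127.255)
  185.94.64.0/19 (185.94.64.0 - 185.94.95.255)
Most specific is 185.94.64.0/19.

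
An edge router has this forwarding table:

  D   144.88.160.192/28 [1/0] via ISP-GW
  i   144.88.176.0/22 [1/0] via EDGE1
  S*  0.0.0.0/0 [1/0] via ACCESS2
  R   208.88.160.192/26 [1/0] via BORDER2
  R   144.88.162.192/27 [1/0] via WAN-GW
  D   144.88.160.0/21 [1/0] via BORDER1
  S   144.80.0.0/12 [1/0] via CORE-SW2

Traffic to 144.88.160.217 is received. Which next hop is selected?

BORDER1

Routes whose prefix contains 144.88.160.217:
  0.0.0.0/0 (default, matches everything) -> ACCESS2
  144.80.0.0/12 (144.80.0.0 - 144.95.255.255) -> CORE-SW2
  144.88.160.0/21 (144.88.160.0 - 144.88.167.255) -> BORDER1
More-specific entries that do NOT match:
  144.88.160.192/28 (144.88.160.192 - 144.88.160.207) does not contain 144.88.160.217
  144.88.162.192/27 (144.88.162.192 - 144.88.162.223) does not contain 144.88.160.217
  208.88.160.192/26 (208.88.160.192 - 208.88.160.255) does not contain 144.88.160.217
  144.88.176.0/22 (144.88.176.0 - 144.88.179.255) does not contain 144.88.160.217
Longest matching prefix is /21 -> next hop BORDER1.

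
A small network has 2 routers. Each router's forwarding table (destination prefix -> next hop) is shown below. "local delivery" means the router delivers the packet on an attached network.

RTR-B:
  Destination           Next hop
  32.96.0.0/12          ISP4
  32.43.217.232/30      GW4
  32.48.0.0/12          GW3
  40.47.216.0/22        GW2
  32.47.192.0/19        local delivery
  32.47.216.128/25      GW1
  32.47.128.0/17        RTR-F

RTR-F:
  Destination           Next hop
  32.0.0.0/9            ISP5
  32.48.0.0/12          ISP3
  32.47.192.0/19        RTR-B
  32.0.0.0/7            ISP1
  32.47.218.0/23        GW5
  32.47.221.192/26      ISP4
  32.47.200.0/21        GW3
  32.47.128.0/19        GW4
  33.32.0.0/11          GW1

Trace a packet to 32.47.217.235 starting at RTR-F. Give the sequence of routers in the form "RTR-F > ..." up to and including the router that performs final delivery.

At RTR-F: longest match for 32.47.217.235 is 32.47.192.0/19 -> RTR-B
At RTR-B: longest match for 32.47.217.235 is 32.47.192.0/19 -> local delivery

RTR-F > RTR-B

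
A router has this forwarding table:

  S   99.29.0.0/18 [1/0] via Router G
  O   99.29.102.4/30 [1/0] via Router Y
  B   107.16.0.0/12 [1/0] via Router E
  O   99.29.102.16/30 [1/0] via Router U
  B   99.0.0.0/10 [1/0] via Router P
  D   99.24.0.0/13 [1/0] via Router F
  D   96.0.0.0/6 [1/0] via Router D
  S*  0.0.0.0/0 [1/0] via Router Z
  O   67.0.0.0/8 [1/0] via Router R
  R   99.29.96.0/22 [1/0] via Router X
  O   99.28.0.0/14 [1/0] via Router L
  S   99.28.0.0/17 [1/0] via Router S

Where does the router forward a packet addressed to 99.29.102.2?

Routes whose prefix contains 99.29.102.2:
  0.0.0.0/0 (default, matches everything) -> Router Z
  96.0.0.0/6 (96.0.0.0 - 99.255.255.255) -> Router D
  99.0.0.0/10 (99.0.0.0 - 99.63.255.255) -> Router P
  99.24.0.0/13 (99.24.0.0 - 99.31.255.255) -> Router F
  99.28.0.0/14 (99.28.0.0 - 99.31.255.255) -> Router L
More-specific entries that do NOT match:
  99.29.102.4/30 (99.29.102.4 - 99.29.102.7) does not contain 99.29.102.2
  99.29.102.16/30 (99.29.102.16 - 99.29.102.19) does not contain 99.29.102.2
  99.29.96.0/22 (99.29.96.0 - 99.29.99.255) does not contain 99.29.102.2
  99.29.0.0/18 (99.29.0.0 - 99.29.63.255) does not contain 99.29.102.2
  99.28.0.0/17 (99.28.0.0 - 99.28.127.255) does not contain 99.29.102.2
Longest matching prefix is /14 -> next hop Router L.

Router L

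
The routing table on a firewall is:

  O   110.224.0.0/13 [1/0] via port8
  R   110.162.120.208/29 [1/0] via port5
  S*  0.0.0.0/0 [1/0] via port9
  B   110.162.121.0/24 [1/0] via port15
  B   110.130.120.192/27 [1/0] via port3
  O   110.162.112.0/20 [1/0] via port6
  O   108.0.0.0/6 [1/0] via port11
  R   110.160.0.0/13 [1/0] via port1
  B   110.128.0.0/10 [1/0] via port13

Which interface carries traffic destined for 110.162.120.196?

Routes whose prefix contains 110.162.120.196:
  0.0.0.0/0 (default, matches everything) -> port9
  108.0.0.0/6 (108.0.0.0 - 111.255.255.255) -> port11
  110.128.0.0/10 (110.128.0.0 - 110.191.255.255) -> port13
  110.160.0.0/13 (110.160.0.0 - 110.167.255.255) -> port1
  110.162.112.0/20 (110.162.112.0 - 110.162.127.255) -> port6
More-specific entries that do NOT match:
  110.162.120.208/29 (110.162.120.208 - 110.162.120.215) does not contain 110.162.120.196
  110.130.120.192/27 (110.130.120.192 - 110.130.120.223) does not contain 110.162.120.196
  110.162.121.0/24 (110.162.121.0 - 110.162.121.255) does not contain 110.162.120.196
Longest matching prefix is /20 -> interface port6.

port6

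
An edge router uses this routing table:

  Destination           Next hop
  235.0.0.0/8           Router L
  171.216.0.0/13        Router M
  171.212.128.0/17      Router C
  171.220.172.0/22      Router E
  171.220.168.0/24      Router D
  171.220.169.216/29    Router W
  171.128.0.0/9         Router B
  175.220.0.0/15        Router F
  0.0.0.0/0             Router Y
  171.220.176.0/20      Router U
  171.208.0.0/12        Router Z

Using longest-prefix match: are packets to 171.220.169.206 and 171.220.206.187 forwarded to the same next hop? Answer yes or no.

yes

171.220.169.206: longest match 171.216.0.0/13 -> Router M
171.220.206.187: longest match 171.216.0.0/13 -> Router M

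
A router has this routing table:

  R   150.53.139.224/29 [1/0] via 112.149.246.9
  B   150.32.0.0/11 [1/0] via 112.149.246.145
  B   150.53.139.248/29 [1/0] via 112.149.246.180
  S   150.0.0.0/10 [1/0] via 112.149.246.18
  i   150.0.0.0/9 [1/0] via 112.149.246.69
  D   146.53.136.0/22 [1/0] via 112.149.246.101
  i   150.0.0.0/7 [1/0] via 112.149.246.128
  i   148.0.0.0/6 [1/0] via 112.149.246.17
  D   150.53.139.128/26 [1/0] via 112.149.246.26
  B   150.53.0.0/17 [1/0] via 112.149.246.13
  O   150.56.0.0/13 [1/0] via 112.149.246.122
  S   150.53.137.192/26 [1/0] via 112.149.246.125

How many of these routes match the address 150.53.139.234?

5

Prefixes containing 150.53.139.234:
  148.0.0.0/6 (148.0.0.0 - 151.255.255.255)
  150.0.0.0/7 (150.0.0.0 - 151.255.255.255)
  150.0.0.0/9 (150.0.0.0 - 150.127.255.255)
  150.0.0.0/10 (150.0.0.0 - 150.63.255.255)
  150.32.0.0/11 (150.32.0.0 - 150.63.255.255)
Total matching entries: 5.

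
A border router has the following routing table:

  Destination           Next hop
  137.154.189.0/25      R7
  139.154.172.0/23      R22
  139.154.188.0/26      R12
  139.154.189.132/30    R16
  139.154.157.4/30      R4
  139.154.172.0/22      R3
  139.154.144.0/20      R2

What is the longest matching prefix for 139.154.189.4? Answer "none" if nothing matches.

139.154.189.4 is outside every listed prefix and there is no default route.

none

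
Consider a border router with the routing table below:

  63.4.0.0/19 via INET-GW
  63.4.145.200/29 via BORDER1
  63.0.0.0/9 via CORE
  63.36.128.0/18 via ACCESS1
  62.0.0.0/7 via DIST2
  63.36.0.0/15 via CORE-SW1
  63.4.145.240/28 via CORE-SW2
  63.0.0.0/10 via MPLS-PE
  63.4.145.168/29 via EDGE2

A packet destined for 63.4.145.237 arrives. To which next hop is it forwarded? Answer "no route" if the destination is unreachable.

Routes whose prefix contains 63.4.145.237:
  62.0.0.0/7 (62.0.0.0 - 63.255.255.255) -> DIST2
  63.0.0.0/9 (63.0.0.0 - 63.127.255.255) -> CORE
  63.0.0.0/10 (63.0.0.0 - 63.63.255.255) -> MPLS-PE
More-specific entries that do NOT match:
  63.4.145.200/29 (63.4.145.200 - 63.4.145.207) does not contain 63.4.145.237
  63.4.145.168/29 (63.4.145.168 - 63.4.145.175) does not contain 63.4.145.237
  63.4.145.240/28 (63.4.145.240 - 63.4.145.255) does not contain 63.4.145.237
  63.4.0.0/19 (63.4.0.0 - 63.4.31.255) does not contain 63.4.145.237
  63.36.128.0/18 (63.36.128.0 - 63.36.191.255) does not contain 63.4.145.237
  63.36.0.0/15 (63.36.0.0 - 63.37.255.255) does not contain 63.4.145.237
Longest matching prefix is /10 -> next hop MPLS-PE.

MPLS-PE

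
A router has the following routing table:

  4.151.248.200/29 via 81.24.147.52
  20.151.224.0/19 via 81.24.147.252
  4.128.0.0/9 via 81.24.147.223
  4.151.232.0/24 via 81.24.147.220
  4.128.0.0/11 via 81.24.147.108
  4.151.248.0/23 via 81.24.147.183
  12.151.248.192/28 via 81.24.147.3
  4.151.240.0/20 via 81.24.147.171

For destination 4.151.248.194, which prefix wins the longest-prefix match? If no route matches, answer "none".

Entries matching 4.151.248.194:
  4.128.0.0/9 (4.128.0.0 - 4.255.255.255)
  4.128.0.0/11 (4.128.0.0 - 4.159.255.255)
  4.151.240.0/20 (4.151.240.0 - 4.151.255.255)
  4.151.248.0/23 (4.151.248.0 - 4.151.249.255)
Most specific is 4.151.248.0/23.

4.151.248.0/23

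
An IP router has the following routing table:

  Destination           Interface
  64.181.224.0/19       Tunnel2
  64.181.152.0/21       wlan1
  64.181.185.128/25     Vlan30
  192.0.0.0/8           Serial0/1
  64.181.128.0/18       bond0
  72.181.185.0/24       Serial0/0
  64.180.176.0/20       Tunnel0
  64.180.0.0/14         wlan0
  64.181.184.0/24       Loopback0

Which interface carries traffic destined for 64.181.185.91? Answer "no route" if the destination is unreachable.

bond0

Routes whose prefix contains 64.181.185.91:
  64.180.0.0/14 (64.180.0.0 - 64.183.255.255) -> wlan0
  64.181.128.0/18 (64.181.128.0 - 64.181.191.255) -> bond0
More-specific entries that do NOT match:
  64.181.185.128/25 (64.181.185.128 - 64.181.185.255) does not contain 64.181.185.91
  72.181.185.0/24 (72.181.185.0 - 72.181.185.255) does not contain 64.181.185.91
  64.181.184.0/24 (64.181.184.0 - 64.181.184.255) does not contain 64.181.185.91
  64.181.152.0/21 (64.181.152.0 - 64.181.159.255) does not contain 64.181.185.91
  64.180.176.0/20 (64.180.176.0 - 64.180.191.255) does not contain 64.181.185.91
  64.181.224.0/19 (64.181.224.0 - 64.181.255.255) does not contain 64.181.185.91
Longest matching prefix is /18 -> interface bond0.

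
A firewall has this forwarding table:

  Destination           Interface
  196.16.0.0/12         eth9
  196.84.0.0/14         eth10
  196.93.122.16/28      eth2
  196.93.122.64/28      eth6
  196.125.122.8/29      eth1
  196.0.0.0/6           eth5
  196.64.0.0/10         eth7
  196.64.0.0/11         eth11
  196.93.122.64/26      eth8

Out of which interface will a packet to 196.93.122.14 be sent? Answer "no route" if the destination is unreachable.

eth11

Routes whose prefix contains 196.93.122.14:
  196.0.0.0/6 (196.0.0.0 - 199.255.255.255) -> eth5
  196.64.0.0/10 (196.64.0.0 - 196.127.255.255) -> eth7
  196.64.0.0/11 (196.64.0.0 - 196.95.255.255) -> eth11
More-specific entries that do NOT match:
  196.125.122.8/29 (196.125.122.8 - 196.125.122.15) does not contain 196.93.122.14
  196.93.122.16/28 (196.93.122.16 - 196.93.122.31) does not contain 196.93.122.14
  196.93.122.64/28 (196.93.122.64 - 196.93.122.79) does not contain 196.93.122.14
  196.93.122.64/26 (196.93.122.64 - 196.93.122.127) does not contain 196.93.122.14
  196.84.0.0/14 (196.84.0.0 - 196.87.255.255) does not contain 196.93.122.14
  196.16.0.0/12 (196.16.0.0 - 196.31.255.255) does not contain 196.93.122.14
Longest matching prefix is /11 -> interface eth11.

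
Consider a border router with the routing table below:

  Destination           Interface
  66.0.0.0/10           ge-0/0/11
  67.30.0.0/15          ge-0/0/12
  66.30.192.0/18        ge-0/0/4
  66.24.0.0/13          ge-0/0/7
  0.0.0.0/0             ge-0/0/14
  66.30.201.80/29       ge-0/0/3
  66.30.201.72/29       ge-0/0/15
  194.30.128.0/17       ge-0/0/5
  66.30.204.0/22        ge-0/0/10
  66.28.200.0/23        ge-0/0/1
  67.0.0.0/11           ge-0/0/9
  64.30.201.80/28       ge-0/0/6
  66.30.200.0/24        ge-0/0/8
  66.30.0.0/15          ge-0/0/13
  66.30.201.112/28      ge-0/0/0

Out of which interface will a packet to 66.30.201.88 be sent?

ge-0/0/4

Routes whose prefix contains 66.30.201.88:
  0.0.0.0/0 (default, matches everything) -> ge-0/0/14
  66.0.0.0/10 (66.0.0.0 - 66.63.255.255) -> ge-0/0/11
  66.24.0.0/13 (66.24.0.0 - 66.31.255.255) -> ge-0/0/7
  66.30.0.0/15 (66.30.0.0 - 66.31.255.255) -> ge-0/0/13
  66.30.192.0/18 (66.30.192.0 - 66.30.255.255) -> ge-0/0/4
More-specific entries that do NOT match:
  66.30.201.80/29 (66.30.201.80 - 66.30.201.87) does not contain 66.30.201.88
  66.30.201.72/29 (66.30.201.72 - 66.30.201.79) does not contain 66.30.201.88
  64.30.201.80/28 (64.30.201.80 - 64.30.201.95) does not contain 66.30.201.88
  66.30.201.112/28 (66.30.201.112 - 66.30.201.127) does not contain 66.30.201.88
  66.30.200.0/24 (66.30.200.0 - 66.30.200.255) does not contain 66.30.201.88
  66.28.200.0/23 (66.28.200.0 - 66.28.201.255) does not contain 66.30.201.88
  66.30.204.0/22 (66.30.204.0 - 66.30.207.255) does not contain 66.30.201.88
Longest matching prefix is /18 -> interface ge-0/0/4.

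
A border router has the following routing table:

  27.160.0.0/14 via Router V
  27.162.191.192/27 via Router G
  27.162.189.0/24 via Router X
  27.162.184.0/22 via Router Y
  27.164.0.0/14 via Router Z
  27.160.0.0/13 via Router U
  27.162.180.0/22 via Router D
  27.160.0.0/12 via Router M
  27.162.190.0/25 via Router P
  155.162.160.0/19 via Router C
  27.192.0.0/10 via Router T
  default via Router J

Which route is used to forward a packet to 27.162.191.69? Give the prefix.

27.160.0.0/14

Entries matching 27.162.191.69:
  0.0.0.0/0 (default, matches everything)
  27.160.0.0/12 (27.160.0.0 - 27.175.255.255)
  27.160.0.0/13 (27.160.0.0 - 27.167.255.255)
  27.160.0.0/14 (27.160.0.0 - 27.163.255.255)
Most specific is 27.160.0.0/14.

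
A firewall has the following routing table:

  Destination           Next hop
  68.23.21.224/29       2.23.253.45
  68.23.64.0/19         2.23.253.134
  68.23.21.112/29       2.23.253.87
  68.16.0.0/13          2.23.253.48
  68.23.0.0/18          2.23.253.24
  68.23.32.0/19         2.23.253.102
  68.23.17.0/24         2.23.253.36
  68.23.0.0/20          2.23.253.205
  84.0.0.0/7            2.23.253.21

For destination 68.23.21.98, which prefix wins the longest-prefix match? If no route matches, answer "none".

68.23.0.0/18

Entries matching 68.23.21.98:
  68.16.0.0/13 (68.16.0.0 - 68.23.255.255)
  68.23.0.0/18 (68.23.0.0 - 68.23.63.255)
Most specific is 68.23.0.0/18.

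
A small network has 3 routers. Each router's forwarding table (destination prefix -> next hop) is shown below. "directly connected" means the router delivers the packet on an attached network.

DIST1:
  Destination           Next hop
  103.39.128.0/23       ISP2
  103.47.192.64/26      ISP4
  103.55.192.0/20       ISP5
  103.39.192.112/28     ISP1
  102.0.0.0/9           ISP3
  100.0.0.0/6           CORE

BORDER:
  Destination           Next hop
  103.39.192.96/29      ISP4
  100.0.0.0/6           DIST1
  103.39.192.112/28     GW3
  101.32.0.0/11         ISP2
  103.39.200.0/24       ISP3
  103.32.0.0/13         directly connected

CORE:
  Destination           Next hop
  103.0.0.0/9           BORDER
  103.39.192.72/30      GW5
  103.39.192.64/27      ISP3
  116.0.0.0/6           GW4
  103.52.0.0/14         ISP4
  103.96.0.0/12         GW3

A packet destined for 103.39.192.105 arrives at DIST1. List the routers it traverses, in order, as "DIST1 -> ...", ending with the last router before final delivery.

DIST1 -> CORE -> BORDER

At DIST1: longest match for 103.39.192.105 is 100.0.0.0/6 -> CORE
At CORE: longest match for 103.39.192.105 is 103.0.0.0/9 -> BORDER
At BORDER: longest match for 103.39.192.105 is 103.32.0.0/13 -> directly connected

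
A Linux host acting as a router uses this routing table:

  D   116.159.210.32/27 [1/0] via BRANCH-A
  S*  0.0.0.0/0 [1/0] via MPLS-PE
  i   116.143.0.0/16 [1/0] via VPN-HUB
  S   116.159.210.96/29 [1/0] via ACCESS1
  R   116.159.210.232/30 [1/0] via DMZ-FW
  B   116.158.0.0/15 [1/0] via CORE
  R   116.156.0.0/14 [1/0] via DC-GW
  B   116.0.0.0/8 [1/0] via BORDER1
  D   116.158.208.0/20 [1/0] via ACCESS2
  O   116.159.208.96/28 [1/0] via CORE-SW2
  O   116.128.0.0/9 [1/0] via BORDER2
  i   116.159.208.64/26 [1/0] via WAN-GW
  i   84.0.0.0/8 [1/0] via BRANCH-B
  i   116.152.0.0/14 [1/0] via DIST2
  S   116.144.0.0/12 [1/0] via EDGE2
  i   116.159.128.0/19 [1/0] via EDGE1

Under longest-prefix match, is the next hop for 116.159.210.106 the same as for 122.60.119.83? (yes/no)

no

116.159.210.106: longest match 116.158.0.0/15 -> CORE
122.60.119.83: longest match 0.0.0.0/0 -> MPLS-PE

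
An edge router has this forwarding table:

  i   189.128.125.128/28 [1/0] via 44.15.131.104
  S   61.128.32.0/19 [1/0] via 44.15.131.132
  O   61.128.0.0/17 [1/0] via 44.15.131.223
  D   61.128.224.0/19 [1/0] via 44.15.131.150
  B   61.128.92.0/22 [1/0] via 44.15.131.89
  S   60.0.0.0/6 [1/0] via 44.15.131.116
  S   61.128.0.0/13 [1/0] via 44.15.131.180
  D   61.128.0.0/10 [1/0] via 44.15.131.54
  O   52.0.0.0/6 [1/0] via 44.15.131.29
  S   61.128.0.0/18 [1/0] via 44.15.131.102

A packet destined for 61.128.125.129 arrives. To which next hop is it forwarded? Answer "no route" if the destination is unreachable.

44.15.131.223

Routes whose prefix contains 61.128.125.129:
  60.0.0.0/6 (60.0.0.0 - 63.255.255.255) -> 44.15.131.116
  61.128.0.0/10 (61.128.0.0 - 61.191.255.255) -> 44.15.131.54
  61.128.0.0/13 (61.128.0.0 - 61.135.255.255) -> 44.15.131.180
  61.128.0.0/17 (61.128.0.0 - 61.128.127.255) -> 44.15.131.223
More-specific entries that do NOT match:
  189.128.125.128/28 (189.128.125.128 - 189.128.125.143) does not contain 61.128.125.129
  61.128.92.0/22 (61.128.92.0 - 61.128.95.255) does not contain 61.128.125.129
  61.128.32.0/19 (61.128.32.0 - 61.128.63.255) does not contain 61.128.125.129
  61.128.224.0/19 (61.128.224.0 - 61.128.255.255) does not contain 61.128.125.129
  61.128.0.0/18 (61.128.0.0 - 61.128.63.255) does not contain 61.128.125.129
Longest matching prefix is /17 -> next hop 44.15.131.223.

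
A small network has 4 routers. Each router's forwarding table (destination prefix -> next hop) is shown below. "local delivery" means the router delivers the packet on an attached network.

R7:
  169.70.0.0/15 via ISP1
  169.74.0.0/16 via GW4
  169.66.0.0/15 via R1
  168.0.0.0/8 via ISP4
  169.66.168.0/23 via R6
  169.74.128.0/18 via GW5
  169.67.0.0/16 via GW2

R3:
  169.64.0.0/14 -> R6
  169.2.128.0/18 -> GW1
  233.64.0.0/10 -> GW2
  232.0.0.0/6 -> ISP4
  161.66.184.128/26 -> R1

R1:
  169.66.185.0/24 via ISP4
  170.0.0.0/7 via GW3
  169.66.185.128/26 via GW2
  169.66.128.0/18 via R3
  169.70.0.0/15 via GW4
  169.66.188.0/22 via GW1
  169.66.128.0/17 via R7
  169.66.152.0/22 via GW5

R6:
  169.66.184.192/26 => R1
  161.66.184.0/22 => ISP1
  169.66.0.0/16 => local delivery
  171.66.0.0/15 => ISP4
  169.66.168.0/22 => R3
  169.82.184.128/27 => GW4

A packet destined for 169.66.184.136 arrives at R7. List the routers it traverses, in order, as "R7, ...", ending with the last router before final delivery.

R7, R1, R3, R6

At R7: longest match for 169.66.184.136 is 169.66.0.0/15 -> R1
At R1: longest match for 169.66.184.136 is 169.66.128.0/18 -> R3
At R3: longest match for 169.66.184.136 is 169.64.0.0/14 -> R6
At R6: longest match for 169.66.184.136 is 169.66.0.0/16 -> local delivery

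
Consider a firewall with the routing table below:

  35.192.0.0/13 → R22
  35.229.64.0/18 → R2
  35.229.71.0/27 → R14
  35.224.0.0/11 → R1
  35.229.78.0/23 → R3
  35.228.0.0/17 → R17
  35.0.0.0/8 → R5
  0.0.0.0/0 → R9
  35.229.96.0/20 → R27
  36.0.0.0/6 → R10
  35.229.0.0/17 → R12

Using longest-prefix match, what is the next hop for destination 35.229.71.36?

Routes whose prefix contains 35.229.71.36:
  0.0.0.0/0 (default, matches everything) -> R9
  35.0.0.0/8 (35.0.0.0 - 35.255.255.255) -> R5
  35.224.0.0/11 (35.224.0.0 - 35.255.255.255) -> R1
  35.229.0.0/17 (35.229.0.0 - 35.229.127.255) -> R12
  35.229.64.0/18 (35.229.64.0 - 35.229.127.255) -> R2
More-specific entries that do NOT match:
  35.229.71.0/27 (35.229.71.0 - 35.229.71.31) does not contain 35.229.71.36
  35.229.78.0/23 (35.229.78.0 - 35.229.79.255) does not contain 35.229.71.36
  35.229.96.0/20 (35.229.96.0 - 35.229.111.255) does not contain 35.229.71.36
Longest matching prefix is /18 -> next hop R2.

R2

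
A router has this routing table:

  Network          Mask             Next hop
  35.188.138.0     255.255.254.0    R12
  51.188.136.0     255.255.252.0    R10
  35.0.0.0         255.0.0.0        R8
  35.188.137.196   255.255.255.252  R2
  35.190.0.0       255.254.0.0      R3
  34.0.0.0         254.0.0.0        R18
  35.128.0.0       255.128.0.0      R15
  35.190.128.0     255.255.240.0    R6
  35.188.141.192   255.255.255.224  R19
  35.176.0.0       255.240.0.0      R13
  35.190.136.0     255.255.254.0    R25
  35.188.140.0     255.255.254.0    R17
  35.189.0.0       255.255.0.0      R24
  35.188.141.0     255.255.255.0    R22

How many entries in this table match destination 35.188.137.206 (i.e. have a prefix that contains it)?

4

Prefixes containing 35.188.137.206:
  34.0.0.0/7 (34.0.0.0 - 35.255.255.255)
  35.0.0.0/8 (35.0.0.0 - 35.255.255.255)
  35.128.0.0/9 (35.128.0.0 - 35.255.255.255)
  35.176.0.0/12 (35.176.0.0 - 35.191.255.255)
Total matching entries: 4.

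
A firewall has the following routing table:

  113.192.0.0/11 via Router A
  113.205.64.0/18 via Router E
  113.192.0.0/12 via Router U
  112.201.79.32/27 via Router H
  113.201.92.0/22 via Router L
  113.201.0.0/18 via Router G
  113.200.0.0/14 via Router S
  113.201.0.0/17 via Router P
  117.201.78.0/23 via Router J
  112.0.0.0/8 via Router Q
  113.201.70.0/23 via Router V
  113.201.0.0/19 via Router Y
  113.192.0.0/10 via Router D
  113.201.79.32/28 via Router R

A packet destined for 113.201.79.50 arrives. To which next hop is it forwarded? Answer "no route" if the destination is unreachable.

Router P

Routes whose prefix contains 113.201.79.50:
  113.192.0.0/10 (113.192.0.0 - 113.255.255.255) -> Router D
  113.192.0.0/11 (113.192.0.0 - 113.223.255.255) -> Router A
  113.192.0.0/12 (113.192.0.0 - 113.207.255.255) -> Router U
  113.200.0.0/14 (113.200.0.0 - 113.203.255.255) -> Router S
  113.201.0.0/17 (113.201.0.0 - 113.201.127.255) -> Router P
More-specific entries that do NOT match:
  113.201.79.32/28 (113.201.79.32 - 113.201.79.47) does not contain 113.201.79.50
  112.201.79.32/27 (112.201.79.32 - 112.201.79.63) does not contain 113.201.79.50
  117.201.78.0/23 (117.201.78.0 - 117.201.79.255) does not contain 113.201.79.50
  113.201.70.0/23 (113.201.70.0 - 113.201.71.255) does not contain 113.201.79.50
  113.201.92.0/22 (113.201.92.0 - 113.201.95.255) does not contain 113.201.79.50
  113.201.0.0/19 (113.201.0.0 - 113.201.31.255) does not contain 113.201.79.50
  113.205.64.0/18 (113.205.64.0 - 113.205.127.255) does not contain 113.201.79.50
  113.201.0.0/18 (113.201.0.0 - 113.201.63.255) does not contain 113.201.79.50
Longest matching prefix is /17 -> next hop Router P.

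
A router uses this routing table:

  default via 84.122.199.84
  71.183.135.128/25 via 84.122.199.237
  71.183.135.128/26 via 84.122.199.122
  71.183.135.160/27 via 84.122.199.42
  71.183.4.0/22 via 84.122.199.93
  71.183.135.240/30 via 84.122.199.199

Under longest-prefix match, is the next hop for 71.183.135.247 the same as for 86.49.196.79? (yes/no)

71.183.135.247: longest match 71.183.135.128/25 -> 84.122.199.237
86.49.196.79: longest match 0.0.0.0/0 -> 84.122.199.84

no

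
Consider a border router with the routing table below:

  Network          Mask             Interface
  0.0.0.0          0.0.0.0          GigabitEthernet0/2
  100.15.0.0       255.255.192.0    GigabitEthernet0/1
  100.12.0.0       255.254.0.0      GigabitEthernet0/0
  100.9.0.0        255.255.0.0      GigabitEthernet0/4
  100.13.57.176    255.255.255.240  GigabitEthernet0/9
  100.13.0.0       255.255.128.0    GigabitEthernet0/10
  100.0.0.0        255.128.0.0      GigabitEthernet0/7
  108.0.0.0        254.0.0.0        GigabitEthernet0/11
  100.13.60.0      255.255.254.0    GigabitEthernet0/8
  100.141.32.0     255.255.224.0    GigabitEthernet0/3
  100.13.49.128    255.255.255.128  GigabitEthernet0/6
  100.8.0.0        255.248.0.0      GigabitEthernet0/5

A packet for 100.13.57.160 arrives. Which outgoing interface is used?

Routes whose prefix contains 100.13.57.160:
  0.0.0.0/0 (default, matches everything) -> GigabitEthernet0/2
  100.0.0.0/9 (100.0.0.0 - 100.127.255.255) -> GigabitEthernet0/7
  100.8.0.0/13 (100.8.0.0 - 100.15.255.255) -> GigabitEthernet0/5
  100.12.0.0/15 (100.12.0.0 - 100.13.255.255) -> GigabitEthernet0/0
  100.13.0.0/17 (100.13.0.0 - 100.13.127.255) -> GigabitEthernet0/10
More-specific entries that do NOT match:
  100.13.57.176/28 (100.13.57.176 - 100.13.57.191) does not contain 100.13.57.160
  100.13.49.128/25 (100.13.49.128 - 100.13.49.255) does not contain 100.13.57.160
  100.13.60.0/23 (100.13.60.0 - 100.13.61.255) does not contain 100.13.57.160
  100.141.32.0/19 (100.141.32.0 - 100.141.63.255) does not contain 100.13.57.160
  100.15.0.0/18 (100.15.0.0 - 100.15.63.255) does not contain 100.13.57.160
Longest matching prefix is /17 -> interface GigabitEthernet0/10.

GigabitEthernet0/10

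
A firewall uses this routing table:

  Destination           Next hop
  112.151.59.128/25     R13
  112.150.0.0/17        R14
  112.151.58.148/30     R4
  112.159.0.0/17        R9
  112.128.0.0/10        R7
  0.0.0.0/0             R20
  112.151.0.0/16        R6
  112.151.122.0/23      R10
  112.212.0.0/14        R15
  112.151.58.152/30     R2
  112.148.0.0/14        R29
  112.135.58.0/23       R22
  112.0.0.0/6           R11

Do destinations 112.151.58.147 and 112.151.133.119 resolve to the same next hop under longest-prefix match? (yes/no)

112.151.58.147: longest match 112.151.0.0/16 -> R6
112.151.133.119: longest match 112.151.0.0/16 -> R6

yes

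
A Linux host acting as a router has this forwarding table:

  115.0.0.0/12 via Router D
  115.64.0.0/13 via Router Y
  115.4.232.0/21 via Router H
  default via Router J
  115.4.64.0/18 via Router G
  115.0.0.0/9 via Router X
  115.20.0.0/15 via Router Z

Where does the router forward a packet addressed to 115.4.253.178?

Routes whose prefix contains 115.4.253.178:
  0.0.0.0/0 (default, matches everything) -> Router J
  115.0.0.0/9 (115.0.0.0 - 115.127.255.255) -> Router X
  115.0.0.0/12 (115.0.0.0 - 115.15.255.255) -> Router D
More-specific entries that do NOT match:
  115.4.232.0/21 (115.4.232.0 - 115.4.239.255) does not contain 115.4.253.178
  115.4.64.0/18 (115.4.64.0 - 115.4.127.255) does not contain 115.4.253.178
  115.20.0.0/15 (115.20.0.0 - 115.21.255.255) does not contain 115.4.253.178
  115.64.0.0/13 (115.64.0.0 - 115.71.255.255) does not contain 115.4.253.178
Longest matching prefix is /12 -> next hop Router D.

Router D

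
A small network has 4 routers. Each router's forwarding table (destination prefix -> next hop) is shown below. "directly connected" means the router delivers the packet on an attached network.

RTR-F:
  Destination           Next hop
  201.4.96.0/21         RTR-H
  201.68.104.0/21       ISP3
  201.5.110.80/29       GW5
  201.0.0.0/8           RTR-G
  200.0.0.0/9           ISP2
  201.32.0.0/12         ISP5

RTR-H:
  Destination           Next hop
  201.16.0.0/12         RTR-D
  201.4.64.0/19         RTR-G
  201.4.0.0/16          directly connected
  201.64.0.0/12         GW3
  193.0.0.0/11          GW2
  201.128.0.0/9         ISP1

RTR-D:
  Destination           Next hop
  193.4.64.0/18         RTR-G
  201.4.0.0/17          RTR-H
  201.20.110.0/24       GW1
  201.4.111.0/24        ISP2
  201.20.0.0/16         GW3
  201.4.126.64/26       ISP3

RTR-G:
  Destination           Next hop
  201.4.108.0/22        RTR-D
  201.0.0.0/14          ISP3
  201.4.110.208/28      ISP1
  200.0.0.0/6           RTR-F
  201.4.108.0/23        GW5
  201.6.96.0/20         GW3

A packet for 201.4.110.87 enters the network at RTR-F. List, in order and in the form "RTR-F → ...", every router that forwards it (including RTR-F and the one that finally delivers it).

At RTR-F: longest match for 201.4.110.87 is 201.0.0.0/8 -> RTR-G
At RTR-G: longest match for 201.4.110.87 is 201.4.108.0/22 -> RTR-D
At RTR-D: longest match for 201.4.110.87 is 201.4.0.0/17 -> RTR-H
At RTR-H: longest match for 201.4.110.87 is 201.4.0.0/16 -> directly connected

RTR-F → RTR-G → RTR-D → RTR-H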